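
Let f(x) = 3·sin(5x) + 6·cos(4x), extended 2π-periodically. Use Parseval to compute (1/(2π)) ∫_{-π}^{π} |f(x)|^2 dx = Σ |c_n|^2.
Σ |c_n|^2 = 45/2

Expand |f|^2 and use orthogonality of {sin(nx), cos(mx)} on [-π, π]:
  ∫_{-π}^{π} sin(nx)^2 dx = π, ∫ cos(mx)^2 dx = π, and cross terms integrate to 0.
So ∫_{-π}^{π} f(x)^2 dx = 3^2 · π + 6^2 · π = (9 + 36)π.
Divide by 2π: (9 + 36)/2 = 45/2.
By Parseval, this equals Σ |c_n|^2.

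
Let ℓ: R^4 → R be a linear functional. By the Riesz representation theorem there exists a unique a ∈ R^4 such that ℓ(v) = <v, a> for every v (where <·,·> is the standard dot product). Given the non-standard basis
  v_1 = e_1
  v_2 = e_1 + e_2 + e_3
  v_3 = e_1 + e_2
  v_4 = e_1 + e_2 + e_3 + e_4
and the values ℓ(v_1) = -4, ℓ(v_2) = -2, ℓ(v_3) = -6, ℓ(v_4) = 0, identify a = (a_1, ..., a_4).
a = (-4, -2, 4, 2)

Write a = (a_1, ..., a_4) in the standard basis. For each basis vector v_i, ℓ(v_i) = <v_i, a> is a linear equation in the a_j's. Collect the n equations into a matrix system V a = ℓ, where row i of V is v_i (expressed in the standard basis). Since V is invertible (lower-triangular with 1s on the diagonal, up to permutation), solve by back-substitution:
  V =
[[1, 0, 0, 0],
 [1, 1, 1, 0],
 [1, 1, 0, 0],
 [1, 1, 1, 1]]
  V a = (-4, -2, -6, 0)
Solving gives a = (-4, -2, 4, 2).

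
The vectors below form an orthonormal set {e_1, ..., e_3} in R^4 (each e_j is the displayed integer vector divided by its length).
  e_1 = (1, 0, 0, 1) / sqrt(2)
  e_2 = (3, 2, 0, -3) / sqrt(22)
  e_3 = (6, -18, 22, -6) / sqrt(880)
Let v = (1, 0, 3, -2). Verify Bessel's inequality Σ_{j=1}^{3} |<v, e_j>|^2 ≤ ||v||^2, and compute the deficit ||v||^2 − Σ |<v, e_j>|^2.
Σ |<v, e_j>|^2 = 61/5; ||v||^2 = 14; deficit = 9/5

Write each e_j = u_j / sqrt(<u_j, u_j>) where u_j is the displayed integer vector. Then <v, e_j> = <v, u_j> / sqrt(<u_j, u_j>), so |<v, e_j>|^2 = <v, u_j>^2 / <u_j, u_j>.
Coefficients: <v, e_1> = -1/sqrt(2), <v, e_2> = 9/sqrt(22), <v, e_3> = 84/sqrt(880).
Square and sum: Σ |<v, e_j>|^2 = 61/5.
Compute ||v||^2 = v·v = 14.
Deficit = 14 − 61/5 = 9/5 ≥ 0, confirming Bessel's inequality. (The deficit equals ||v − Σ <v,e_j> e_j||^2, the squared distance from v to span{e_j}.)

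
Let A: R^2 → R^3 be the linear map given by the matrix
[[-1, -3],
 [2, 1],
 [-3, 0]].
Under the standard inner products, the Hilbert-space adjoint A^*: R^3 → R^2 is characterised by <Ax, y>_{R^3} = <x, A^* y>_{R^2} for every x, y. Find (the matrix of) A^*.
A^* = A^T =
[[-1, 2, -3],
 [-3, 1, 0]]

For real matrices with standard dot products, the defining identity <Ax, y> = <x, A^* y> gives (Ax)^T y = x^T (A^*) y, i.e. x^T A^T y = x^T (A^*) y. Since this holds for all x, y, we must have A^* = A^T. Therefore
A^* =
[[-1, 2, -3],
 [-3, 1, 0]].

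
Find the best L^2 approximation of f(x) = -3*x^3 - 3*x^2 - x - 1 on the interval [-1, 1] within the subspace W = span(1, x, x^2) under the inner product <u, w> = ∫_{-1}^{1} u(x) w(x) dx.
g(x) = -3*x^2 - 14*x/5 - 1

The best approximation g ∈ W is the orthogonal projection of f onto W. Writing g = a_0 + a_1 x + a_2 x^2, the coefficients solve the normal equations G · a = b where
  G_{ij} = <φ_i, φ_j> and b_i = <f, φ_i>, with φ_0 = 1, φ_1 = x, φ_2 = x^2.
G =
  [2, 0, 2/3]
  [0, 2/3, 0]
  [2/3, 0, 2/5],
b = (-4, -28/15, -28/15).
Solving gives a_0 = -1, a_1 = -14/5, a_2 = -3, so
  g(x) = -3*x^2 - 14*x/5 - 1.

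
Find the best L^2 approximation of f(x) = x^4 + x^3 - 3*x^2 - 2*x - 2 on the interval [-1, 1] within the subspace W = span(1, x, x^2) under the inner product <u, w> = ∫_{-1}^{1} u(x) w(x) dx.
g(x) = -15*x^2/7 - 7*x/5 - 73/35

The best approximation g ∈ W is the orthogonal projection of f onto W. Writing g = a_0 + a_1 x + a_2 x^2, the coefficients solve the normal equations G · a = b where
  G_{ij} = <φ_i, φ_j> and b_i = <f, φ_i>, with φ_0 = 1, φ_1 = x, φ_2 = x^2.
G =
  [2, 0, 2/3]
  [0, 2/3, 0]
  [2/3, 0, 2/5],
b = (-28/5, -14/15, -236/105).
Solving gives a_0 = -73/35, a_1 = -7/5, a_2 = -15/7, so
  g(x) = -15*x^2/7 - 7*x/5 - 73/35.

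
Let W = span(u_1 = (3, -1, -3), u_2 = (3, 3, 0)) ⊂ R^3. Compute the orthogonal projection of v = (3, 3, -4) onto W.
proj_W(v) = (75/17, 27/17, -36/17)

Set up U = [u_1 | ... | u_2] ∈ R^(3×2). The projector onto W = col(U) is P = U (U^T U)^(-1) U^T.
Compute U^T U =
  [19, 6]
  [6, 18],
and U^T v = (18, 18).
Solve U^T U · c = U^T v for the coefficients: c = (12/17, 13/17). The projection is proj_W(v) = U c.
Check: (v - proj_W(v)) · u_1 = 0  (should be 0).
Check: (v - proj_W(v)) · u_2 = 0  (should be 0).
Result: proj_W(v) = (75/17, 27/17, -36/17).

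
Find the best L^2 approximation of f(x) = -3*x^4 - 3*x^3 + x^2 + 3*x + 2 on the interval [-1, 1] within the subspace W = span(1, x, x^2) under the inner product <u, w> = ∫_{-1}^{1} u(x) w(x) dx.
g(x) = -11*x^2/7 + 6*x/5 + 79/35

The best approximation g ∈ W is the orthogonal projection of f onto W. Writing g = a_0 + a_1 x + a_2 x^2, the coefficients solve the normal equations G · a = b where
  G_{ij} = <φ_i, φ_j> and b_i = <f, φ_i>, with φ_0 = 1, φ_1 = x, φ_2 = x^2.
G =
  [2, 0, 2/3]
  [0, 2/3, 0]
  [2/3, 0, 2/5],
b = (52/15, 4/5, 92/105).
Solving gives a_0 = 79/35, a_1 = 6/5, a_2 = -11/7, so
  g(x) = -11*x^2/7 + 6*x/5 + 79/35.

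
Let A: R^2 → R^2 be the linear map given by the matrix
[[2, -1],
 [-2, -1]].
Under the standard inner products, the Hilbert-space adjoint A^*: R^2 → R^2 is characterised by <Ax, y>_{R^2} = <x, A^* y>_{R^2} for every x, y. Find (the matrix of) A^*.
A^* = A^T =
[[2, -2],
 [-1, -1]]

For real matrices with standard dot products, the defining identity <Ax, y> = <x, A^* y> gives (Ax)^T y = x^T (A^*) y, i.e. x^T A^T y = x^T (A^*) y. Since this holds for all x, y, we must have A^* = A^T. Therefore
A^* =
[[2, -2],
 [-1, -1]].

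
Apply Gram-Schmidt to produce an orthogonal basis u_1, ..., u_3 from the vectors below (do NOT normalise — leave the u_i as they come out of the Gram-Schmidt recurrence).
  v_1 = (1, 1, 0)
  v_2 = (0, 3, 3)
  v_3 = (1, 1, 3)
Orthogonal basis:
  u_1 = (1, 1, 0)
  u_2 = (-3/2, 3/2, 3)
  u_3 = (1, -1, 1)

Apply the Gram-Schmidt recurrence
  u_1 = v_1
  u_i = v_i − Σ_{j<i} ((v_i · u_j) / (u_j · u_j)) · u_j.

Step by step this gives:
  u_1 = (1, 1, 0)
  u_2 = (-3/2, 3/2, 3)
  u_3 = (1, -1, 1)

Orthogonality check:
  u_2 · u_1 = 0 (should be 0)
  u_3 · u_1 = 0 (should be 0)
  u_3 · u_2 = 0 (should be 0)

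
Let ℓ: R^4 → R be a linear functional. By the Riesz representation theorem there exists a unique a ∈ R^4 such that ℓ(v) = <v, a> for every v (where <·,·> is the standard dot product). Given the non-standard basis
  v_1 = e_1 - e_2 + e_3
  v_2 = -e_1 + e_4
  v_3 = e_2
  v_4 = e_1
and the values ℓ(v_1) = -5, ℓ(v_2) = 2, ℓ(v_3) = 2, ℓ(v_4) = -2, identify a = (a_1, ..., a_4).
a = (-2, 2, -1, 0)

Write a = (a_1, ..., a_4) in the standard basis. For each basis vector v_i, ℓ(v_i) = <v_i, a> is a linear equation in the a_j's. Collect the n equations into a matrix system V a = ℓ, where row i of V is v_i (expressed in the standard basis). Since V is invertible (lower-triangular with 1s on the diagonal, up to permutation), solve by back-substitution:
  V =
[[1, -1, 1, 0],
 [-1, 0, 0, 1],
 [0, 1, 0, 0],
 [1, 0, 0, 0]]
  V a = (-5, 2, 2, -2)
Solving gives a = (-2, 2, -1, 0).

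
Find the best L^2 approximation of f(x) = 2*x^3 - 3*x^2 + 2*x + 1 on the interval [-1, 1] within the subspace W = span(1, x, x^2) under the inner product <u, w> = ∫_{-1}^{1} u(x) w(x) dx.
g(x) = -3*x^2 + 16*x/5 + 1

The best approximation g ∈ W is the orthogonal projection of f onto W. Writing g = a_0 + a_1 x + a_2 x^2, the coefficients solve the normal equations G · a = b where
  G_{ij} = <φ_i, φ_j> and b_i = <f, φ_i>, with φ_0 = 1, φ_1 = x, φ_2 = x^2.
G =
  [2, 0, 2/3]
  [0, 2/3, 0]
  [2/3, 0, 2/5],
b = (0, 32/15, -8/15).
Solving gives a_0 = 1, a_1 = 16/5, a_2 = -3, so
  g(x) = -3*x^2 + 16*x/5 + 1.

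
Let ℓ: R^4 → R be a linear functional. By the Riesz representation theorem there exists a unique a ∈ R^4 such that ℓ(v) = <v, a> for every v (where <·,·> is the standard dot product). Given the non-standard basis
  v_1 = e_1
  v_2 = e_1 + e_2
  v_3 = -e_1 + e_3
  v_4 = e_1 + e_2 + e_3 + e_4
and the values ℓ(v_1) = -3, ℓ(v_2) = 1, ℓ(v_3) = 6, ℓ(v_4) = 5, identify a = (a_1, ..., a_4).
a = (-3, 4, 3, 1)

Write a = (a_1, ..., a_4) in the standard basis. For each basis vector v_i, ℓ(v_i) = <v_i, a> is a linear equation in the a_j's. Collect the n equations into a matrix system V a = ℓ, where row i of V is v_i (expressed in the standard basis). Since V is invertible (lower-triangular with 1s on the diagonal, up to permutation), solve by back-substitution:
  V =
[[1, 0, 0, 0],
 [1, 1, 0, 0],
 [-1, 0, 1, 0],
 [1, 1, 1, 1]]
  V a = (-3, 1, 6, 5)
Solving gives a = (-3, 4, 3, 1).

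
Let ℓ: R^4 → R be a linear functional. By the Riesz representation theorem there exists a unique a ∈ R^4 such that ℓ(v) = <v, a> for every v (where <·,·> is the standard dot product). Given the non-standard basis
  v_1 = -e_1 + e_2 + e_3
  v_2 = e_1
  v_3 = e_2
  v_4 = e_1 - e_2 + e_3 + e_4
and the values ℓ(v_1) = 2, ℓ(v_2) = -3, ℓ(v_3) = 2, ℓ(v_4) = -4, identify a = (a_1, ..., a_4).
a = (-3, 2, -3, 4)

Write a = (a_1, ..., a_4) in the standard basis. For each basis vector v_i, ℓ(v_i) = <v_i, a> is a linear equation in the a_j's. Collect the n equations into a matrix system V a = ℓ, where row i of V is v_i (expressed in the standard basis). Since V is invertible (lower-triangular with 1s on the diagonal, up to permutation), solve by back-substitution:
  V =
[[-1, 1, 1, 0],
 [1, 0, 0, 0],
 [0, 1, 0, 0],
 [1, -1, 1, 1]]
  V a = (2, -3, 2, -4)
Solving gives a = (-3, 2, -3, 4).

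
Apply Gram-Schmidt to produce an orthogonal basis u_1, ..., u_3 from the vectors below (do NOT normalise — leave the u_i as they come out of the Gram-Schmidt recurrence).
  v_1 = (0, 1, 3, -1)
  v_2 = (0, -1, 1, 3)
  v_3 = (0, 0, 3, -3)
Orthogonal basis:
  u_1 = (0, 1, 3, -1)
  u_2 = (0, -10/11, 14/11, 32/11)
  u_3 = (0, -3/2, 3/10, -3/5)

Apply the Gram-Schmidt recurrence
  u_1 = v_1
  u_i = v_i − Σ_{j<i} ((v_i · u_j) / (u_j · u_j)) · u_j.

Step by step this gives:
  u_1 = (0, 1, 3, -1)
  u_2 = (0, -10/11, 14/11, 32/11)
  u_3 = (0, -3/2, 3/10, -3/5)

Orthogonality check:
  u_2 · u_1 = 0 (should be 0)
  u_3 · u_1 = 0 (should be 0)
  u_3 · u_2 = 0 (should be 0)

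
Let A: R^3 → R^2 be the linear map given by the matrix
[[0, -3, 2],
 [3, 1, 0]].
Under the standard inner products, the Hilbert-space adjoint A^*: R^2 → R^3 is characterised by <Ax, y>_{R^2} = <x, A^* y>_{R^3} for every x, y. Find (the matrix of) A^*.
A^* = A^T =
[[0, 3],
 [-3, 1],
 [2, 0]]

For real matrices with standard dot products, the defining identity <Ax, y> = <x, A^* y> gives (Ax)^T y = x^T (A^*) y, i.e. x^T A^T y = x^T (A^*) y. Since this holds for all x, y, we must have A^* = A^T. Therefore
A^* =
[[0, 3],
 [-3, 1],
 [2, 0]].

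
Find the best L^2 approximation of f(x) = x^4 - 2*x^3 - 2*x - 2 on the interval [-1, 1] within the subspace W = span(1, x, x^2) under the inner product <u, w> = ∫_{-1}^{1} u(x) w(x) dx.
g(x) = 6*x^2/7 - 16*x/5 - 73/35

The best approximation g ∈ W is the orthogonal projection of f onto W. Writing g = a_0 + a_1 x + a_2 x^2, the coefficients solve the normal equations G · a = b where
  G_{ij} = <φ_i, φ_j> and b_i = <f, φ_i>, with φ_0 = 1, φ_1 = x, φ_2 = x^2.
G =
  [2, 0, 2/3]
  [0, 2/3, 0]
  [2/3, 0, 2/5],
b = (-18/5, -32/15, -22/21).
Solving gives a_0 = -73/35, a_1 = -16/5, a_2 = 6/7, so
  g(x) = 6*x^2/7 - 16*x/5 - 73/35.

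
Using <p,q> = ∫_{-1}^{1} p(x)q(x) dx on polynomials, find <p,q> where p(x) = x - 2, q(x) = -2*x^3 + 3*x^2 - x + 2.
<p,q> = -202/15

Expand the product: p(x)·q(x) = -2*x^4 + 7*x^3 - 7*x^2 + 4*x - 4.
∫_{-1}^{1} of each monomial x^k gives [2/(k+1) if k even, 0 if k odd]. Integrating term-by-term (or equivalently evaluating the antiderivative F(x) = -2*x^5/5 + 7*x^4/4 - 7*x^3/3 + 2*x^2 - 4*x at the endpoints):
  F(1) − F(−1) = -179/60 − (629/60) = -202/15.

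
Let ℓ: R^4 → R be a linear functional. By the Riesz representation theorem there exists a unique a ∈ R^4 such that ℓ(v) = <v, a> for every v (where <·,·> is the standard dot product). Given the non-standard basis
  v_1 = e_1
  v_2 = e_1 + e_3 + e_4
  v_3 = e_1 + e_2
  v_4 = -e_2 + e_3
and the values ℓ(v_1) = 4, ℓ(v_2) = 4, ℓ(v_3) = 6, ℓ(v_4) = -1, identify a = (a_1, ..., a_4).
a = (4, 2, 1, -1)

Write a = (a_1, ..., a_4) in the standard basis. For each basis vector v_i, ℓ(v_i) = <v_i, a> is a linear equation in the a_j's. Collect the n equations into a matrix system V a = ℓ, where row i of V is v_i (expressed in the standard basis). Since V is invertible (lower-triangular with 1s on the diagonal, up to permutation), solve by back-substitution:
  V =
[[1, 0, 0, 0],
 [1, 0, 1, 1],
 [1, 1, 0, 0],
 [0, -1, 1, 0]]
  V a = (4, 4, 6, -1)
Solving gives a = (4, 2, 1, -1).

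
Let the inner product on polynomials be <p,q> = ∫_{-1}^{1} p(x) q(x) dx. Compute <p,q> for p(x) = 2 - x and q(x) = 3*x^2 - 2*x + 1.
<p,q> = 28/3

Expand the product: p(x)·q(x) = -3*x^3 + 8*x^2 - 5*x + 2.
∫_{-1}^{1} of each monomial x^k gives [2/(k+1) if k even, 0 if k odd]. Integrating term-by-term (or equivalently evaluating the antiderivative F(x) = -3*x^4/4 + 8*x^3/3 - 5*x^2/2 + 2*x at the endpoints):
  F(1) − F(−1) = 17/12 − (-95/12) = 28/3.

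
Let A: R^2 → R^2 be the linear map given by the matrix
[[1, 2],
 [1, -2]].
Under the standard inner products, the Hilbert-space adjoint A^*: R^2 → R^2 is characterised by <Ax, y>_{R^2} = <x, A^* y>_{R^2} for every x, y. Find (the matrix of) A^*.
A^* = A^T =
[[1, 1],
 [2, -2]]

For real matrices with standard dot products, the defining identity <Ax, y> = <x, A^* y> gives (Ax)^T y = x^T (A^*) y, i.e. x^T A^T y = x^T (A^*) y. Since this holds for all x, y, we must have A^* = A^T. Therefore
A^* =
[[1, 1],
 [2, -2]].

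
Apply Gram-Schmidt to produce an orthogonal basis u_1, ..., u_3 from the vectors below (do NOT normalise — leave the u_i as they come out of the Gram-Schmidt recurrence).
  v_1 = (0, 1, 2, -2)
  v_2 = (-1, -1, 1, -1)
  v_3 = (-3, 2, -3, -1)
Orthogonal basis:
  u_1 = (0, 1, 2, -2)
  u_2 = (-1, -4/3, 1/3, -1/3)
  u_3 = (-28/9, 56/27, -68/27, -40/27)

Apply the Gram-Schmidt recurrence
  u_1 = v_1
  u_i = v_i − Σ_{j<i} ((v_i · u_j) / (u_j · u_j)) · u_j.

Step by step this gives:
  u_1 = (0, 1, 2, -2)
  u_2 = (-1, -4/3, 1/3, -1/3)
  u_3 = (-28/9, 56/27, -68/27, -40/27)

Orthogonality check:
  u_2 · u_1 = 0 (should be 0)
  u_3 · u_1 = 0 (should be 0)
  u_3 · u_2 = 0 (should be 0)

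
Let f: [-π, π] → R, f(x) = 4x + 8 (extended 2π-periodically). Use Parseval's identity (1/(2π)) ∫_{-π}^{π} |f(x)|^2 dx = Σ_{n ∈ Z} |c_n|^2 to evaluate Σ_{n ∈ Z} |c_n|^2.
Σ |c_n|^2 = 16π^2/3 + 64

Expand and integrate term by term over [-π, π]:
  ∫ (4x)^2 dx = 16·(2π^3/3); ∫ 2·4·(8)·x dx = 0 (odd integrand); ∫ 8^2 dx = 64·2π.
So (1/(2π)) ∫_{-π}^{π} (4x + 8)^2 dx = 16π^2/3 + 64 = 16π^2/3 + 64.
Parseval ⇒ Σ |c_n|^2 = 16π^2/3 + 64.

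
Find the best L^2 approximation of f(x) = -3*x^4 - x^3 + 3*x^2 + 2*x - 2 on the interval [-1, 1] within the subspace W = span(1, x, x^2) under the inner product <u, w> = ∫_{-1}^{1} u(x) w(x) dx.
g(x) = 3*x^2/7 + 7*x/5 - 61/35

The best approximation g ∈ W is the orthogonal projection of f onto W. Writing g = a_0 + a_1 x + a_2 x^2, the coefficients solve the normal equations G · a = b where
  G_{ij} = <φ_i, φ_j> and b_i = <f, φ_i>, with φ_0 = 1, φ_1 = x, φ_2 = x^2.
G =
  [2, 0, 2/3]
  [0, 2/3, 0]
  [2/3, 0, 2/5],
b = (-16/5, 14/15, -104/105).
Solving gives a_0 = -61/35, a_1 = 7/5, a_2 = 3/7, so
  g(x) = 3*x^2/7 + 7*x/5 - 61/35.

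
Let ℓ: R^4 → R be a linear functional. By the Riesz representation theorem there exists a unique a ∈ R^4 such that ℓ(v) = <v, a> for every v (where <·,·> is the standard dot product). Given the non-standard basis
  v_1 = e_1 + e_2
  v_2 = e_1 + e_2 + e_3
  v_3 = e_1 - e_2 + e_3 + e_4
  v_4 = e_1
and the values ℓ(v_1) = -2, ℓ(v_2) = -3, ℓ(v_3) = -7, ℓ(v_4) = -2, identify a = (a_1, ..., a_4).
a = (-2, 0, -1, -4)

Write a = (a_1, ..., a_4) in the standard basis. For each basis vector v_i, ℓ(v_i) = <v_i, a> is a linear equation in the a_j's. Collect the n equations into a matrix system V a = ℓ, where row i of V is v_i (expressed in the standard basis). Since V is invertible (lower-triangular with 1s on the diagonal, up to permutation), solve by back-substitution:
  V =
[[1, 1, 0, 0],
 [1, 1, 1, 0],
 [1, -1, 1, 1],
 [1, 0, 0, 0]]
  V a = (-2, -3, -7, -2)
Solving gives a = (-2, 0, -1, -4).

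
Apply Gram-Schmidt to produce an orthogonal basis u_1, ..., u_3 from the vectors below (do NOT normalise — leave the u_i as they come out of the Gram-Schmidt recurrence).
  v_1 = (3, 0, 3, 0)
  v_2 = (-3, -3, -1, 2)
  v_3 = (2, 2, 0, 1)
Orthogonal basis:
  u_1 = (3, 0, 3, 0)
  u_2 = (-1, -3, 1, 2)
  u_3 = (3/5, 4/5, -3/5, 9/5)

Apply the Gram-Schmidt recurrence
  u_1 = v_1
  u_i = v_i − Σ_{j<i} ((v_i · u_j) / (u_j · u_j)) · u_j.

Step by step this gives:
  u_1 = (3, 0, 3, 0)
  u_2 = (-1, -3, 1, 2)
  u_3 = (3/5, 4/5, -3/5, 9/5)

Orthogonality check:
  u_2 · u_1 = 0 (should be 0)
  u_3 · u_1 = 0 (should be 0)
  u_3 · u_2 = 0 (should be 0)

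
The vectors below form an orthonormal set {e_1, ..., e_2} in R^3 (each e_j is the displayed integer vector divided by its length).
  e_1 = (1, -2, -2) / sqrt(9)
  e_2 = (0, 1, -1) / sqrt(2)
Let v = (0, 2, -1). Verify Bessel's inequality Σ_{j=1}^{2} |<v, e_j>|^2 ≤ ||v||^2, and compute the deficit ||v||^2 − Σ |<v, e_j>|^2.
Σ |<v, e_j>|^2 = 89/18; ||v||^2 = 5; deficit = 1/18

Write each e_j = u_j / sqrt(<u_j, u_j>) where u_j is the displayed integer vector. Then <v, e_j> = <v, u_j> / sqrt(<u_j, u_j>), so |<v, e_j>|^2 = <v, u_j>^2 / <u_j, u_j>.
Coefficients: <v, e_1> = -2/sqrt(9), <v, e_2> = 3/sqrt(2).
Square and sum: Σ |<v, e_j>|^2 = 89/18.
Compute ||v||^2 = v·v = 5.
Deficit = 5 − 89/18 = 1/18 ≥ 0, confirming Bessel's inequality. (The deficit equals ||v − Σ <v,e_j> e_j||^2, the squared distance from v to span{e_j}.)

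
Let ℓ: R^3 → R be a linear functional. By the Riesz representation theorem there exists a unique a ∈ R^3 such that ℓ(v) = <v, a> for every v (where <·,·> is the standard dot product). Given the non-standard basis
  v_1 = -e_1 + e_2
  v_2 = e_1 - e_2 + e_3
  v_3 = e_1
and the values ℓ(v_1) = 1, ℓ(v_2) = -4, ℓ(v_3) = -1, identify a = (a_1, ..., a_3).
a = (-1, 0, -3)

Write a = (a_1, ..., a_3) in the standard basis. For each basis vector v_i, ℓ(v_i) = <v_i, a> is a linear equation in the a_j's. Collect the n equations into a matrix system V a = ℓ, where row i of V is v_i (expressed in the standard basis). Since V is invertible (lower-triangular with 1s on the diagonal, up to permutation), solve by back-substitution:
  V =
[[-1, 1, 0],
 [1, -1, 1],
 [1, 0, 0]]
  V a = (1, -4, -1)
Solving gives a = (-1, 0, -3).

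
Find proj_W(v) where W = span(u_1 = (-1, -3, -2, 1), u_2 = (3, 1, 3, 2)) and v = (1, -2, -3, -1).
proj_W(v) = (-8/7, -88/49, -82/49, 6/49)

Set up U = [u_1 | ... | u_2] ∈ R^(4×2). The projector onto W = col(U) is P = U (U^T U)^(-1) U^T.
Compute U^T U =
  [15, -10]
  [-10, 23],
and U^T v = (10, -10).
Solve U^T U · c = U^T v for the coefficients: c = (26/49, -10/49). The projection is proj_W(v) = U c.
Check: (v - proj_W(v)) · u_1 = 0  (should be 0).
Check: (v - proj_W(v)) · u_2 = 0  (should be 0).
Result: proj_W(v) = (-8/7, -88/49, -82/49, 6/49).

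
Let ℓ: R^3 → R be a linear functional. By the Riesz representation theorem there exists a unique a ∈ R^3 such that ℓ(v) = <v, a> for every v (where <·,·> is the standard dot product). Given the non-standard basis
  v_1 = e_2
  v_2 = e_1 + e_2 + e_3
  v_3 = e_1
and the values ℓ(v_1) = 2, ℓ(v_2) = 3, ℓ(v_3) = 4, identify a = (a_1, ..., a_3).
a = (4, 2, -3)

Write a = (a_1, ..., a_3) in the standard basis. For each basis vector v_i, ℓ(v_i) = <v_i, a> is a linear equation in the a_j's. Collect the n equations into a matrix system V a = ℓ, where row i of V is v_i (expressed in the standard basis). Since V is invertible (lower-triangular with 1s on the diagonal, up to permutation), solve by back-substitution:
  V =
[[0, 1, 0],
 [1, 1, 1],
 [1, 0, 0]]
  V a = (2, 3, 4)
Solving gives a = (4, 2, -3).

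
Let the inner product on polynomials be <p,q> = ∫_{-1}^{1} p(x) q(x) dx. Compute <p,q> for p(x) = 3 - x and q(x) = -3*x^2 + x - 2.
<p,q> = -56/3

Expand the product: p(x)·q(x) = 3*x^3 - 10*x^2 + 5*x - 6.
∫_{-1}^{1} of each monomial x^k gives [2/(k+1) if k even, 0 if k odd]. Integrating term-by-term (or equivalently evaluating the antiderivative F(x) = 3*x^4/4 - 10*x^3/3 + 5*x^2/2 - 6*x at the endpoints):
  F(1) − F(−1) = -73/12 − (151/12) = -56/3.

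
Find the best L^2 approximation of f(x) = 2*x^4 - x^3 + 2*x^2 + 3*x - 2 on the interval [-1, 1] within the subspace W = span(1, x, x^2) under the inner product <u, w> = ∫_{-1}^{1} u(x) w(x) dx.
g(x) = 26*x^2/7 + 12*x/5 - 76/35

The best approximation g ∈ W is the orthogonal projection of f onto W. Writing g = a_0 + a_1 x + a_2 x^2, the coefficients solve the normal equations G · a = b where
  G_{ij} = <φ_i, φ_j> and b_i = <f, φ_i>, with φ_0 = 1, φ_1 = x, φ_2 = x^2.
G =
  [2, 0, 2/3]
  [0, 2/3, 0]
  [2/3, 0, 2/5],
b = (-28/15, 8/5, 4/105).
Solving gives a_0 = -76/35, a_1 = 12/5, a_2 = 26/7, so
  g(x) = 26*x^2/7 + 12*x/5 - 76/35.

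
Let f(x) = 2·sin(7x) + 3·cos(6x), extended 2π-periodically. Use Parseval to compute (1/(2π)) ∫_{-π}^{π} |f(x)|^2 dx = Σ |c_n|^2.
Σ |c_n|^2 = 13/2

Expand |f|^2 and use orthogonality of {sin(nx), cos(mx)} on [-π, π]:
  ∫_{-π}^{π} sin(nx)^2 dx = π, ∫ cos(mx)^2 dx = π, and cross terms integrate to 0.
So ∫_{-π}^{π} f(x)^2 dx = 2^2 · π + 3^2 · π = (4 + 9)π.
Divide by 2π: (4 + 9)/2 = 13/2.
By Parseval, this equals Σ |c_n|^2.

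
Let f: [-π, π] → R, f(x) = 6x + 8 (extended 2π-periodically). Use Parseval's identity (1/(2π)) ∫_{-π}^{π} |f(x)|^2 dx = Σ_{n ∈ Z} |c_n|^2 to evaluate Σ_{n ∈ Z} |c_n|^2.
Σ |c_n|^2 = 12π^2 + 64

Expand and integrate term by term over [-π, π]:
  ∫ (6x)^2 dx = 36·(2π^3/3); ∫ 2·6·(8)·x dx = 0 (odd integrand); ∫ 8^2 dx = 64·2π.
So (1/(2π)) ∫_{-π}^{π} (6x + 8)^2 dx = 36π^2/3 + 64 = 12π^2 + 64.
Parseval ⇒ Σ |c_n|^2 = 12π^2 + 64.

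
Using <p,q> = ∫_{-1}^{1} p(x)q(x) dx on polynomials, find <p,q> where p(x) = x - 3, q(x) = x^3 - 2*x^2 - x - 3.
<p,q> = 326/15

Expand the product: p(x)·q(x) = x^4 - 5*x^3 + 5*x^2 + 9.
∫_{-1}^{1} of each monomial x^k gives [2/(k+1) if k even, 0 if k odd]. Integrating term-by-term (or equivalently evaluating the antiderivative F(x) = x^5/5 - 5*x^4/4 + 5*x^3/3 + 9*x at the endpoints):
  F(1) − F(−1) = 577/60 − (-727/60) = 326/15.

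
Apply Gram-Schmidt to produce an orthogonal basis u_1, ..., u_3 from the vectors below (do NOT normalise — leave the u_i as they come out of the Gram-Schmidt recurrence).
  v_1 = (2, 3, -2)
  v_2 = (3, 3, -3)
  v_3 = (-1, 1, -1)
Orthogonal basis:
  u_1 = (2, 3, -2)
  u_2 = (9/17, -12/17, -9/17)
  u_3 = (-1, 0, -1)

Apply the Gram-Schmidt recurrence
  u_1 = v_1
  u_i = v_i − Σ_{j<i} ((v_i · u_j) / (u_j · u_j)) · u_j.

Step by step this gives:
  u_1 = (2, 3, -2)
  u_2 = (9/17, -12/17, -9/17)
  u_3 = (-1, 0, -1)

Orthogonality check:
  u_2 · u_1 = 0 (should be 0)
  u_3 · u_1 = 0 (should be 0)
  u_3 · u_2 = 0 (should be 0)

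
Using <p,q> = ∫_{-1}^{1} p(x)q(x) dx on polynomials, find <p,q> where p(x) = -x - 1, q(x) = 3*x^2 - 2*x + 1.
<p,q> = -8/3

Expand the product: p(x)·q(x) = -3*x^3 - x^2 + x - 1.
∫_{-1}^{1} of each monomial x^k gives [2/(k+1) if k even, 0 if k odd]. Integrating term-by-term (or equivalently evaluating the antiderivative F(x) = -3*x^4/4 - x^3/3 + x^2/2 - x at the endpoints):
  F(1) − F(−1) = -19/12 − (13/12) = -8/3.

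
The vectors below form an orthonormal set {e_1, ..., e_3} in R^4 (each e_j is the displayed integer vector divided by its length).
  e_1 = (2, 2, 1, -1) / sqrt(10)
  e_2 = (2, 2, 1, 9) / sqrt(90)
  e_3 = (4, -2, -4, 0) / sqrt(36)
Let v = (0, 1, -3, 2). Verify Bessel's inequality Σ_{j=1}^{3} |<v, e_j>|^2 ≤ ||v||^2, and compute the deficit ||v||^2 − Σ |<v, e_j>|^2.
Σ |<v, e_j>|^2 = 62/9; ||v||^2 = 14; deficit = 64/9

Write each e_j = u_j / sqrt(<u_j, u_j>) where u_j is the displayed integer vector. Then <v, e_j> = <v, u_j> / sqrt(<u_j, u_j>), so |<v, e_j>|^2 = <v, u_j>^2 / <u_j, u_j>.
Coefficients: <v, e_1> = -3/sqrt(10), <v, e_2> = 17/sqrt(90), <v, e_3> = 10/sqrt(36).
Square and sum: Σ |<v, e_j>|^2 = 62/9.
Compute ||v||^2 = v·v = 14.
Deficit = 14 − 62/9 = 64/9 ≥ 0, confirming Bessel's inequality. (The deficit equals ||v − Σ <v,e_j> e_j||^2, the squared distance from v to span{e_j}.)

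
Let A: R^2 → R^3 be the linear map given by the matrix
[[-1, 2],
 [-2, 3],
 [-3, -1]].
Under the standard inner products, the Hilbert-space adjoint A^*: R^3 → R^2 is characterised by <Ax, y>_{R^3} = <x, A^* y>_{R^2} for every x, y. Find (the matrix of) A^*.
A^* = A^T =
[[-1, -2, -3],
 [2, 3, -1]]

For real matrices with standard dot products, the defining identity <Ax, y> = <x, A^* y> gives (Ax)^T y = x^T (A^*) y, i.e. x^T A^T y = x^T (A^*) y. Since this holds for all x, y, we must have A^* = A^T. Therefore
A^* =
[[-1, -2, -3],
 [2, 3, -1]].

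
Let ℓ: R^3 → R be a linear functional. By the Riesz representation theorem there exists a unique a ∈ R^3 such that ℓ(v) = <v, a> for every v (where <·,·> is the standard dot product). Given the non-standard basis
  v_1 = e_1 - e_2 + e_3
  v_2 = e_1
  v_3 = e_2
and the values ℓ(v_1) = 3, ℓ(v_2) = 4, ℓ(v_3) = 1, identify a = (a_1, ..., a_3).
a = (4, 1, 0)

Write a = (a_1, ..., a_3) in the standard basis. For each basis vector v_i, ℓ(v_i) = <v_i, a> is a linear equation in the a_j's. Collect the n equations into a matrix system V a = ℓ, where row i of V is v_i (expressed in the standard basis). Since V is invertible (lower-triangular with 1s on the diagonal, up to permutation), solve by back-substitution:
  V =
[[1, -1, 1],
 [1, 0, 0],
 [0, 1, 0]]
  V a = (3, 4, 1)
Solving gives a = (4, 1, 0).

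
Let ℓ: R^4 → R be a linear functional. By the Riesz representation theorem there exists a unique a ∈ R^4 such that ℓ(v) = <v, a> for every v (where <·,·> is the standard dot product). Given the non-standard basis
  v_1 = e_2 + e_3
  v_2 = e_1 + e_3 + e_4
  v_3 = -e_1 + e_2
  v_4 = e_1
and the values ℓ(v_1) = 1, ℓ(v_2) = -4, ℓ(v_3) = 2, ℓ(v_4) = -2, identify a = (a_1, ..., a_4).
a = (-2, 0, 1, -3)

Write a = (a_1, ..., a_4) in the standard basis. For each basis vector v_i, ℓ(v_i) = <v_i, a> is a linear equation in the a_j's. Collect the n equations into a matrix system V a = ℓ, where row i of V is v_i (expressed in the standard basis). Since V is invertible (lower-triangular with 1s on the diagonal, up to permutation), solve by back-substitution:
  V =
[[0, 1, 1, 0],
 [1, 0, 1, 1],
 [-1, 1, 0, 0],
 [1, 0, 0, 0]]
  V a = (1, -4, 2, -2)
Solving gives a = (-2, 0, 1, -3).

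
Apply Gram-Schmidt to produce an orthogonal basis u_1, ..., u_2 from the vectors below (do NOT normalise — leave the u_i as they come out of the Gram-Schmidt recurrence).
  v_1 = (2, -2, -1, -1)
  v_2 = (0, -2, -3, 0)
Orthogonal basis:
  u_1 = (2, -2, -1, -1)
  u_2 = (-7/5, -3/5, -23/10, 7/10)

Apply the Gram-Schmidt recurrence
  u_1 = v_1
  u_i = v_i − Σ_{j<i} ((v_i · u_j) / (u_j · u_j)) · u_j.

Step by step this gives:
  u_1 = (2, -2, -1, -1)
  u_2 = (-7/5, -3/5, -23/10, 7/10)

Orthogonality check:
  u_2 · u_1 = 0 (should be 0)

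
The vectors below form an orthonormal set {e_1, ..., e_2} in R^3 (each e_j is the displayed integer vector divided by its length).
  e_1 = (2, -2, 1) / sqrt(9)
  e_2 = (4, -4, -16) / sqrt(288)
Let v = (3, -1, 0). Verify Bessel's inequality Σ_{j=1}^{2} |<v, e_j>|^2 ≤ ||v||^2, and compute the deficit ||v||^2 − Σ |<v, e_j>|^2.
Σ |<v, e_j>|^2 = 8; ||v||^2 = 10; deficit = 2

Write each e_j = u_j / sqrt(<u_j, u_j>) where u_j is the displayed integer vector. Then <v, e_j> = <v, u_j> / sqrt(<u_j, u_j>), so |<v, e_j>|^2 = <v, u_j>^2 / <u_j, u_j>.
Coefficients: <v, e_1> = 8/sqrt(9), <v, e_2> = 16/sqrt(288).
Square and sum: Σ |<v, e_j>|^2 = 8.
Compute ||v||^2 = v·v = 10.
Deficit = 10 − 8 = 2 ≥ 0, confirming Bessel's inequality. (The deficit equals ||v − Σ <v,e_j> e_j||^2, the squared distance from v to span{e_j}.)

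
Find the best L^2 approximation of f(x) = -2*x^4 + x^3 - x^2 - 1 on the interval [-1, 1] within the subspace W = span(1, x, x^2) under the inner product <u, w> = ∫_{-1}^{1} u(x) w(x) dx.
g(x) = -19*x^2/7 + 3*x/5 - 29/35

The best approximation g ∈ W is the orthogonal projection of f onto W. Writing g = a_0 + a_1 x + a_2 x^2, the coefficients solve the normal equations G · a = b where
  G_{ij} = <φ_i, φ_j> and b_i = <f, φ_i>, with φ_0 = 1, φ_1 = x, φ_2 = x^2.
G =
  [2, 0, 2/3]
  [0, 2/3, 0]
  [2/3, 0, 2/5],
b = (-52/15, 2/5, -172/105).
Solving gives a_0 = -29/35, a_1 = 3/5, a_2 = -19/7, so
  g(x) = -19*x^2/7 + 3*x/5 - 29/35.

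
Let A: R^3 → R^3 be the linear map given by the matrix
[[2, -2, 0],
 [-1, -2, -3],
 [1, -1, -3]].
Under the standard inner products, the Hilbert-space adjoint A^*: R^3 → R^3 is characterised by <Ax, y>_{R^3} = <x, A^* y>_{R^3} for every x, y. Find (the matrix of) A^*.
A^* = A^T =
[[2, -1, 1],
 [-2, -2, -1],
 [0, -3, -3]]

For real matrices with standard dot products, the defining identity <Ax, y> = <x, A^* y> gives (Ax)^T y = x^T (A^*) y, i.e. x^T A^T y = x^T (A^*) y. Since this holds for all x, y, we must have A^* = A^T. Therefore
A^* =
[[2, -1, 1],
 [-2, -2, -1],
 [0, -3, -3]].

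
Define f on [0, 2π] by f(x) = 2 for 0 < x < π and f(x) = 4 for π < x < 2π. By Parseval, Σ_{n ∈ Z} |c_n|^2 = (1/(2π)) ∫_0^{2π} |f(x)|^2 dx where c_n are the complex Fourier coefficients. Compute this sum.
Σ |c_n|^2 = 10

Parseval equates the L^2 energy of f (normalised by 1/(2π)) with the ℓ^2 sum of its Fourier coefficients: (1/(2π)) ∫_0^{2π} |f|^2 = Σ |c_n|^2.
Compute the left side: (1/(2π)) [∫_0^π 2^2 dx + ∫_π^{2π} 4^2 dx] = (1/(2π)) · (4π + 16π) = (4 + 16)/2 = 10.
So Σ_{n ∈ Z} |c_n|^2 = 10.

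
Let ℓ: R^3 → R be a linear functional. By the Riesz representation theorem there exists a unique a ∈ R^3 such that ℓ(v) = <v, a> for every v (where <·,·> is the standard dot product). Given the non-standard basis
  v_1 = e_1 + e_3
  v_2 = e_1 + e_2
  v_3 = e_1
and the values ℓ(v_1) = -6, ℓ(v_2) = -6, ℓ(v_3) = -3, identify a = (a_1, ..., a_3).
a = (-3, -3, -3)

Write a = (a_1, ..., a_3) in the standard basis. For each basis vector v_i, ℓ(v_i) = <v_i, a> is a linear equation in the a_j's. Collect the n equations into a matrix system V a = ℓ, where row i of V is v_i (expressed in the standard basis). Since V is invertible (lower-triangular with 1s on the diagonal, up to permutation), solve by back-substitution:
  V =
[[1, 0, 1],
 [1, 1, 0],
 [1, 0, 0]]
  V a = (-6, -6, -3)
Solving gives a = (-3, -3, -3).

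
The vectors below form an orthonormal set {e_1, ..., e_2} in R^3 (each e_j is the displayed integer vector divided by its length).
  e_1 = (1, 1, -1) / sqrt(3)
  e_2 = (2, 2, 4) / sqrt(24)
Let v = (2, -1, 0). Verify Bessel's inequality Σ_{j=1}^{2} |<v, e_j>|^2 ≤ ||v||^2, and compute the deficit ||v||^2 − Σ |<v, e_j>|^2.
Σ |<v, e_j>|^2 = 1/2; ||v||^2 = 5; deficit = 9/2

Write each e_j = u_j / sqrt(<u_j, u_j>) where u_j is the displayed integer vector. Then <v, e_j> = <v, u_j> / sqrt(<u_j, u_j>), so |<v, e_j>|^2 = <v, u_j>^2 / <u_j, u_j>.
Coefficients: <v, e_1> = 1/sqrt(3), <v, e_2> = 2/sqrt(24).
Square and sum: Σ |<v, e_j>|^2 = 1/2.
Compute ||v||^2 = v·v = 5.
Deficit = 5 − 1/2 = 9/2 ≥ 0, confirming Bessel's inequality. (The deficit equals ||v − Σ <v,e_j> e_j||^2, the squared distance from v to span{e_j}.)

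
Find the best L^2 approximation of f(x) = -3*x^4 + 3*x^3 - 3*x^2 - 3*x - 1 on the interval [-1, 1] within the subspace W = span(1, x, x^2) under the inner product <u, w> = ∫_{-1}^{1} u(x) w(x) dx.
g(x) = -39*x^2/7 - 6*x/5 - 26/35

The best approximation g ∈ W is the orthogonal projection of f onto W. Writing g = a_0 + a_1 x + a_2 x^2, the coefficients solve the normal equations G · a = b where
  G_{ij} = <φ_i, φ_j> and b_i = <f, φ_i>, with φ_0 = 1, φ_1 = x, φ_2 = x^2.
G =
  [2, 0, 2/3]
  [0, 2/3, 0]
  [2/3, 0, 2/5],
b = (-26/5, -4/5, -286/105).
Solving gives a_0 = -26/35, a_1 = -6/5, a_2 = -39/7, so
  g(x) = -39*x^2/7 - 6*x/5 - 26/35.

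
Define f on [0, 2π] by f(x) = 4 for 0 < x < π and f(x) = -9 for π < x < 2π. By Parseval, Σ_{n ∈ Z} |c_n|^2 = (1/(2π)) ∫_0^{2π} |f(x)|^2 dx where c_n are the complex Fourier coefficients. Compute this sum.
Σ |c_n|^2 = 97/2

Parseval equates the L^2 energy of f (normalised by 1/(2π)) with the ℓ^2 sum of its Fourier coefficients: (1/(2π)) ∫_0^{2π} |f|^2 = Σ |c_n|^2.
Compute the left side: (1/(2π)) [∫_0^π 4^2 dx + ∫_π^{2π} (-9)^2 dx] = (1/(2π)) · (16π + 81π) = (16 + 81)/2 = 97/2.
So Σ_{n ∈ Z} |c_n|^2 = 97/2.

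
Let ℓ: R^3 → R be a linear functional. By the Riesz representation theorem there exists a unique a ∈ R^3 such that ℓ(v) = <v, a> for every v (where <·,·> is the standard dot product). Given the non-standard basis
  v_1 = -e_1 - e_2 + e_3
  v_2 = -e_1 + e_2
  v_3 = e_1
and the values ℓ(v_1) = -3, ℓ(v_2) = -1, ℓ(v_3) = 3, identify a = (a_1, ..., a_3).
a = (3, 2, 2)

Write a = (a_1, ..., a_3) in the standard basis. For each basis vector v_i, ℓ(v_i) = <v_i, a> is a linear equation in the a_j's. Collect the n equations into a matrix system V a = ℓ, where row i of V is v_i (expressed in the standard basis). Since V is invertible (lower-triangular with 1s on the diagonal, up to permutation), solve by back-substitution:
  V =
[[-1, -1, 1],
 [-1, 1, 0],
 [1, 0, 0]]
  V a = (-3, -1, 3)
Solving gives a = (3, 2, 2).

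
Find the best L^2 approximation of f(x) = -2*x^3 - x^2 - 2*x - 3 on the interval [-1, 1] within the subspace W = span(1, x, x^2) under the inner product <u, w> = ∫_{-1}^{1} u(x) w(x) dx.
g(x) = -x^2 - 16*x/5 - 3

The best approximation g ∈ W is the orthogonal projection of f onto W. Writing g = a_0 + a_1 x + a_2 x^2, the coefficients solve the normal equations G · a = b where
  G_{ij} = <φ_i, φ_j> and b_i = <f, φ_i>, with φ_0 = 1, φ_1 = x, φ_2 = x^2.
G =
  [2, 0, 2/3]
  [0, 2/3, 0]
  [2/3, 0, 2/5],
b = (-20/3, -32/15, -12/5).
Solving gives a_0 = -3, a_1 = -16/5, a_2 = -1, so
  g(x) = -x^2 - 16*x/5 - 3.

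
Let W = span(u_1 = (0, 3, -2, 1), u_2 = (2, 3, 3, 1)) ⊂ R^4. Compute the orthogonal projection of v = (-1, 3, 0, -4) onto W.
proj_W(v) = (22/153, 125/102, -70/153, 125/306)

Set up U = [u_1 | ... | u_2] ∈ R^(4×2). The projector onto W = col(U) is P = U (U^T U)^(-1) U^T.
Compute U^T U =
  [14, 4]
  [4, 23],
and U^T v = (5, 3).
Solve U^T U · c = U^T v for the coefficients: c = (103/306, 11/153). The projection is proj_W(v) = U c.
Check: (v - proj_W(v)) · u_1 = 0  (should be 0).
Check: (v - proj_W(v)) · u_2 = 0  (should be 0).
Result: proj_W(v) = (22/153, 125/102, -70/153, 125/306).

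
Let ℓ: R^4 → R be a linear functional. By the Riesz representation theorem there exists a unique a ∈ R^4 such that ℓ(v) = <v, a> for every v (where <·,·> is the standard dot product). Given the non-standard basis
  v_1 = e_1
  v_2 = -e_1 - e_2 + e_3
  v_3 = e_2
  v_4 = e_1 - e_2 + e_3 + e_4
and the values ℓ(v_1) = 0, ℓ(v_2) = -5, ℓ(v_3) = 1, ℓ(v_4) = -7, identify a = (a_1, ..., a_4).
a = (0, 1, -4, -2)

Write a = (a_1, ..., a_4) in the standard basis. For each basis vector v_i, ℓ(v_i) = <v_i, a> is a linear equation in the a_j's. Collect the n equations into a matrix system V a = ℓ, where row i of V is v_i (expressed in the standard basis). Since V is invertible (lower-triangular with 1s on the diagonal, up to permutation), solve by back-substitution:
  V =
[[1, 0, 0, 0],
 [-1, -1, 1, 0],
 [0, 1, 0, 0],
 [1, -1, 1, 1]]
  V a = (0, -5, 1, -7)
Solving gives a = (0, 1, -4, -2).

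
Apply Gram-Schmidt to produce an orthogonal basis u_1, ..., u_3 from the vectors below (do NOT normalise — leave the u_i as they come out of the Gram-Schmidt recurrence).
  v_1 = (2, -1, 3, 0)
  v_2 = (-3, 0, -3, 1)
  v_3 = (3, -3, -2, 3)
Orthogonal basis:
  u_1 = (2, -1, 3, 0)
  u_2 = (-6/7, -15/14, 3/14, 1)
  u_3 = (144/41, -66/41, -118/41, 78/41)

Apply the Gram-Schmidt recurrence
  u_1 = v_1
  u_i = v_i − Σ_{j<i} ((v_i · u_j) / (u_j · u_j)) · u_j.

Step by step this gives:
  u_1 = (2, -1, 3, 0)
  u_2 = (-6/7, -15/14, 3/14, 1)
  u_3 = (144/41, -66/41, -118/41, 78/41)

Orthogonality check:
  u_2 · u_1 = 0 (should be 0)
  u_3 · u_1 = 0 (should be 0)
  u_3 · u_2 = 0 (should be 0)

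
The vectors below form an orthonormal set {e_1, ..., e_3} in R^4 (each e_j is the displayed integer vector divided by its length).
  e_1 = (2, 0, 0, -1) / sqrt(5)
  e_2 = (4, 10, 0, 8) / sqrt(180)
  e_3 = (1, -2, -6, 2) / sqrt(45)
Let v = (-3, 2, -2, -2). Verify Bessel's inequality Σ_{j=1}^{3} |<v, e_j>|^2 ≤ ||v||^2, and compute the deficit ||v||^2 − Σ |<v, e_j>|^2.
Σ |<v, e_j>|^2 = 161/45; ||v||^2 = 21; deficit = 784/45

Write each e_j = u_j / sqrt(<u_j, u_j>) where u_j is the displayed integer vector. Then <v, e_j> = <v, u_j> / sqrt(<u_j, u_j>), so |<v, e_j>|^2 = <v, u_j>^2 / <u_j, u_j>.
Coefficients: <v, e_1> = -4/sqrt(5), <v, e_2> = -8/sqrt(180), <v, e_3> = 1/sqrt(45).
Square and sum: Σ |<v, e_j>|^2 = 161/45.
Compute ||v||^2 = v·v = 21.
Deficit = 21 − 161/45 = 784/45 ≥ 0, confirming Bessel's inequality. (The deficit equals ||v − Σ <v,e_j> e_j||^2, the squared distance from v to span{e_j}.)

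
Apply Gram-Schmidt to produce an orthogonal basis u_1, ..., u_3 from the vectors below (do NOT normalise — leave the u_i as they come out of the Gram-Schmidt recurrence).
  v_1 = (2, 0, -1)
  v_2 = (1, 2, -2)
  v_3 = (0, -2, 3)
Orthogonal basis:
  u_1 = (2, 0, -1)
  u_2 = (-3/5, 2, -6/5)
  u_3 = (12/29, 18/29, 24/29)

Apply the Gram-Schmidt recurrence
  u_1 = v_1
  u_i = v_i − Σ_{j<i} ((v_i · u_j) / (u_j · u_j)) · u_j.

Step by step this gives:
  u_1 = (2, 0, -1)
  u_2 = (-3/5, 2, -6/5)
  u_3 = (12/29, 18/29, 24/29)

Orthogonality check:
  u_2 · u_1 = 0 (should be 0)
  u_3 · u_1 = 0 (should be 0)
  u_3 · u_2 = 0 (should be 0)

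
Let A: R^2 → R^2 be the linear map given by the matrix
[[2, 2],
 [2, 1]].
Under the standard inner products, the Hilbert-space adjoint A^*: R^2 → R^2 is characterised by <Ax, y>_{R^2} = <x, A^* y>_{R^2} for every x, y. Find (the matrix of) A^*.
A^* = A^T =
[[2, 2],
 [2, 1]]

For real matrices with standard dot products, the defining identity <Ax, y> = <x, A^* y> gives (Ax)^T y = x^T (A^*) y, i.e. x^T A^T y = x^T (A^*) y. Since this holds for all x, y, we must have A^* = A^T. Therefore
A^* =
[[2, 2],
 [2, 1]].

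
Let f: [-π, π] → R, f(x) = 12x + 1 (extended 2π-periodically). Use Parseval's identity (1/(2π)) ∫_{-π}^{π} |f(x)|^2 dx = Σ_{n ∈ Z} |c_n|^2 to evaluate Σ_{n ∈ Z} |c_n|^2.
Σ |c_n|^2 = 48π^2 + 1

Expand and integrate term by term over [-π, π]:
  ∫ (12x)^2 dx = 144·(2π^3/3); ∫ 2·12·(1)·x dx = 0 (odd integrand); ∫ 1^2 dx = 1·2π.
So (1/(2π)) ∫_{-π}^{π} (12x + 1)^2 dx = 144π^2/3 + 1 = 48π^2 + 1.
Parseval ⇒ Σ |c_n|^2 = 48π^2 + 1.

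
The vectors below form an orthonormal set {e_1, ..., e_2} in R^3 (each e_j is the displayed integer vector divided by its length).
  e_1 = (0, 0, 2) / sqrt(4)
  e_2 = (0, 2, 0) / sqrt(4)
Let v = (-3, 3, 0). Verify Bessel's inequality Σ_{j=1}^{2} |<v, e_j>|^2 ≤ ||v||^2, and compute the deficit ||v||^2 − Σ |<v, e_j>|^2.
Σ |<v, e_j>|^2 = 9; ||v||^2 = 18; deficit = 9

Write each e_j = u_j / sqrt(<u_j, u_j>) where u_j is the displayed integer vector. Then <v, e_j> = <v, u_j> / sqrt(<u_j, u_j>), so |<v, e_j>|^2 = <v, u_j>^2 / <u_j, u_j>.
Coefficients: <v, e_1> = 0/sqrt(4), <v, e_2> = 6/sqrt(4).
Square and sum: Σ |<v, e_j>|^2 = 9.
Compute ||v||^2 = v·v = 18.
Deficit = 18 − 9 = 9 ≥ 0, confirming Bessel's inequality. (The deficit equals ||v − Σ <v,e_j> e_j||^2, the squared distance from v to span{e_j}.)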